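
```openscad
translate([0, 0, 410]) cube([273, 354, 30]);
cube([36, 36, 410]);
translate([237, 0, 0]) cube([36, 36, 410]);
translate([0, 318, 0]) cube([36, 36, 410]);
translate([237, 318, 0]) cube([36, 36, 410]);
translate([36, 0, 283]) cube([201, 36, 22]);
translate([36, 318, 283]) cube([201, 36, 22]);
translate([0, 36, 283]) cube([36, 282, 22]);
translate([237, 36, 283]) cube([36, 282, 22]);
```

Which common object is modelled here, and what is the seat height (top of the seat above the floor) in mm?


A stool. The seat height is 440 mm.

A 273×354×30 slab at z = 410 on four corner posts — a stool. The seat top is 410 + 30 = 440 mm.


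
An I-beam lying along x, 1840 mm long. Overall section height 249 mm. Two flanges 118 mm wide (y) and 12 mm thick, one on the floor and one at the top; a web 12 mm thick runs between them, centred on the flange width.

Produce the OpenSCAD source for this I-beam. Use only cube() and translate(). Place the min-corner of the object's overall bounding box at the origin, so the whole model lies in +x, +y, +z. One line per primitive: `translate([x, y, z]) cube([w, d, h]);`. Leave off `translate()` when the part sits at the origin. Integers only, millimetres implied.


cube([1840, 118, 12]);
translate([0, 53, 12]) cube([1840, 12, 225]);
translate([0, 0, 237]) cube([1840, 118, 12]);


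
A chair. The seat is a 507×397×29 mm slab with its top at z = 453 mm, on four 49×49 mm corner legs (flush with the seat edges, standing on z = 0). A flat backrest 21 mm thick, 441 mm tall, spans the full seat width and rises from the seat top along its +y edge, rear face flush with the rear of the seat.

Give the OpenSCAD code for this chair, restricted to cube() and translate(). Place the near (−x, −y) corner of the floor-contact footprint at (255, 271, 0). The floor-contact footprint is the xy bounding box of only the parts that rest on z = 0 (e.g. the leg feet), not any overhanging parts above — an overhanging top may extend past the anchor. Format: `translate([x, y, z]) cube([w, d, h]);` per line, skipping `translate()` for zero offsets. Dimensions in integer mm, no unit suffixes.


translate([255, 271, 424]) cube([507, 397, 29]);
translate([255, 271, 0]) cube([49, 49, 424]);
translate([713, 271, 0]) cube([49, 49, 424]);
translate([255, 619, 0]) cube([49, 49, 424]);
translate([713, 619, 0]) cube([49, 49, 424]);
translate([255, 647, 453]) cube([507, 21, 441]);


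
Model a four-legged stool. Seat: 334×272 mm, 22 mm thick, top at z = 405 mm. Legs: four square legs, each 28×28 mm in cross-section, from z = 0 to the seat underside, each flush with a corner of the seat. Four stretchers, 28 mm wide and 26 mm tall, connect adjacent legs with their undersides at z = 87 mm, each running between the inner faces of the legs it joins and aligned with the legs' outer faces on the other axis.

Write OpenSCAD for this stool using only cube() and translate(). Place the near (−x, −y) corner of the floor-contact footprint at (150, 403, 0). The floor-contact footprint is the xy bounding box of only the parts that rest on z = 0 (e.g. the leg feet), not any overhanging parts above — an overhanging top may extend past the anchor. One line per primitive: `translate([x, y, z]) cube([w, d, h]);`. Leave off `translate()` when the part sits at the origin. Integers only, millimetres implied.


translate([150, 403, 383]) cube([334, 272, 22]);
translate([150, 403, 0]) cube([28, 28, 383]);
translate([456, 403, 0]) cube([28, 28, 383]);
translate([150, 647, 0]) cube([28, 28, 383]);
translate([456, 647, 0]) cube([28, 28, 383]);
translate([178, 403, 87]) cube([278, 28, 26]);
translate([178, 647, 87]) cube([278, 28, 26]);
translate([150, 431, 87]) cube([28, 216, 26]);
translate([456, 431, 87]) cube([28, 216, 26]);


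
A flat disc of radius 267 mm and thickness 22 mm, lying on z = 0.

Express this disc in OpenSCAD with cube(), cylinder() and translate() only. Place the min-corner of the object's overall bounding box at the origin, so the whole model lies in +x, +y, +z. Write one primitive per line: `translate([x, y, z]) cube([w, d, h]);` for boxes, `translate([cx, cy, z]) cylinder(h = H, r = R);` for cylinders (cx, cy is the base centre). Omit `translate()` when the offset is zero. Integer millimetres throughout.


translate([267, 267, 0]) cylinder(h = 22, r = 267);


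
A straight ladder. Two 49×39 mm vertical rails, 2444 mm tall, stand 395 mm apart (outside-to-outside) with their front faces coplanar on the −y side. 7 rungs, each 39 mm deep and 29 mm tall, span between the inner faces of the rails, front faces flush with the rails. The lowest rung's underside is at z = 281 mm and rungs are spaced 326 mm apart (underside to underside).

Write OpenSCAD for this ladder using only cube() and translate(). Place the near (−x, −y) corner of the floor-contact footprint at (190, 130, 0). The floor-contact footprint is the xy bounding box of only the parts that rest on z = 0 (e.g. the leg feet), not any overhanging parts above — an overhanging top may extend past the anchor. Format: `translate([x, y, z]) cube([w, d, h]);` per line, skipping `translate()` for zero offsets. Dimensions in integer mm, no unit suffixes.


// rung span = 395 - 2*49 = 297
// rung[k] z = 281 + k*326
translate([190, 130, 0]) cube([49, 39, 2444]);
translate([536, 130, 0]) cube([49, 39, 2444]);
translate([239, 130, 281]) cube([297, 39, 29]);
translate([239, 130, 607]) cube([297, 39, 29]);
translate([239, 130, 933]) cube([297, 39, 29]);
translate([239, 130, 1259]) cube([297, 39, 29]);
translate([239, 130, 1585]) cube([297, 39, 29]);
translate([239, 130, 1911]) cube([297, 39, 29]);
translate([239, 130, 2237]) cube([297, 39, 29]);


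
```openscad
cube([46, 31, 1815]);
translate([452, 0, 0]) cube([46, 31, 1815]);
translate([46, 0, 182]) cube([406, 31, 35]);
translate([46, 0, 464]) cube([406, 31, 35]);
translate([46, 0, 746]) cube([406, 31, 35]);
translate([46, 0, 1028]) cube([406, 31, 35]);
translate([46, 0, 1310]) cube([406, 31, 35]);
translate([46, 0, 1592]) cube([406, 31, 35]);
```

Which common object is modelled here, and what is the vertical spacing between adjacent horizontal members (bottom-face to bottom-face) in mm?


A ladder. The rung spacing is 282 mm.

Two tall 46×31 posts with 6 short bars between them — a ladder. Adjacent rungs sit at z = 182 and z = 464, so the spacing is 464 − 182 = 282 mm.


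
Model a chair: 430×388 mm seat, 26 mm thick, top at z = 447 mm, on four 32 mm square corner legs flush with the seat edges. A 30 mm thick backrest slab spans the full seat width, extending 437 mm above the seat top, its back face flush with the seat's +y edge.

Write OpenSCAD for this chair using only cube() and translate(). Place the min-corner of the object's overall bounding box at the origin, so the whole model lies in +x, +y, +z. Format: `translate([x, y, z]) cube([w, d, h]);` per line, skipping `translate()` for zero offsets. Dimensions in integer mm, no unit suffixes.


translate([0, 0, 421]) cube([430, 388, 26]);
cube([32, 32, 421]);
translate([398, 0, 0]) cube([32, 32, 421]);
translate([0, 356, 0]) cube([32, 32, 421]);
translate([398, 356, 0]) cube([32, 32, 421]);
translate([0, 358, 447]) cube([430, 30, 437]);


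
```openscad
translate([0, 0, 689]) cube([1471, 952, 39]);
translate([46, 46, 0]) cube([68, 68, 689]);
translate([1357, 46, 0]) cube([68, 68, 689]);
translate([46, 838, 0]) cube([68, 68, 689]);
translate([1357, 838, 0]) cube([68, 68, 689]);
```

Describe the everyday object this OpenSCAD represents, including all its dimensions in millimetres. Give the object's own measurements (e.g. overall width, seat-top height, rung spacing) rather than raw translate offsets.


A table: top 1471 mm (x) × 952 mm (y), 39 mm thick, upper face at z = 728 mm, on four 68×68 mm square legs, each inset 46 mm from the nearest pair of top edges from z = 0 to the bottom of the top.


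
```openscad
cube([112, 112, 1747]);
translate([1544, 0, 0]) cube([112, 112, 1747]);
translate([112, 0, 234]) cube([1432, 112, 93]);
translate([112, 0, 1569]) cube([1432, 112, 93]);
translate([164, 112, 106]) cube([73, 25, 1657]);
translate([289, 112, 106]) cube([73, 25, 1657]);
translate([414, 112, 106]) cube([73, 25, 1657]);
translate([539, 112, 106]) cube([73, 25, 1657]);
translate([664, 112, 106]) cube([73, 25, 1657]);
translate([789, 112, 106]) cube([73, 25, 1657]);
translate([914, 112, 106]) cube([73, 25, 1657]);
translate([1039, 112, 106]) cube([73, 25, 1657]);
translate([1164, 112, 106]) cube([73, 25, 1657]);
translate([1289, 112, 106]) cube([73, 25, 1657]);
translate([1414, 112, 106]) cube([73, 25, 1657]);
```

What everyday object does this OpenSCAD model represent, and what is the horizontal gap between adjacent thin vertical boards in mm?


A fence section. The picket gap is 52 mm.

Two posts, two rails, 11 pickets — a fence section. Span 1432 mm holds 11 pickets of 73 mm with 12 equal gaps: ⌊(1432 − 11·73) / 12⌋ = 52 mm.


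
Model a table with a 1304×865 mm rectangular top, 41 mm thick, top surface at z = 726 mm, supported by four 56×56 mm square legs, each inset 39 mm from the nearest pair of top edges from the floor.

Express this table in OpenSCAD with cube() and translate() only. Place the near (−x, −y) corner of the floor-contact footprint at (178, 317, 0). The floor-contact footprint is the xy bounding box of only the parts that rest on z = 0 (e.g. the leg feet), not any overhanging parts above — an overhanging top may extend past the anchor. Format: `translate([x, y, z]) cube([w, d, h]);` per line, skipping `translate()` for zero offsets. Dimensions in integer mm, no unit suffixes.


translate([139, 278, 685]) cube([1304, 865, 41]);
translate([178, 317, 0]) cube([56, 56, 685]);
translate([1348, 317, 0]) cube([56, 56, 685]);
translate([178, 1048, 0]) cube([56, 56, 685]);
translate([1348, 1048, 0]) cube([56, 56, 685]);


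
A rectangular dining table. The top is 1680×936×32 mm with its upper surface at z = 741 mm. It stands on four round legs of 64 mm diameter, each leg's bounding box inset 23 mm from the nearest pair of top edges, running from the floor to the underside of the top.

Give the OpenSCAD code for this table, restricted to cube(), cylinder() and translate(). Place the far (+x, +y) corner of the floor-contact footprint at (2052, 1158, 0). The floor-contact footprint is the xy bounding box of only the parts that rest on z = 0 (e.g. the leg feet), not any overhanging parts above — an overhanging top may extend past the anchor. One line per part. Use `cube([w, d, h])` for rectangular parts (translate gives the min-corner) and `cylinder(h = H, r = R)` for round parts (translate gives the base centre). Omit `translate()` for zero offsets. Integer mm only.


translate([395, 245, 709]) cube([1680, 936, 32]);
translate([450, 300, 0]) cylinder(h = 709, r = 32);
translate([2020, 300, 0]) cylinder(h = 709, r = 32);
translate([450, 1126, 0]) cylinder(h = 709, r = 32);
translate([2020, 1126, 0]) cylinder(h = 709, r = 32);


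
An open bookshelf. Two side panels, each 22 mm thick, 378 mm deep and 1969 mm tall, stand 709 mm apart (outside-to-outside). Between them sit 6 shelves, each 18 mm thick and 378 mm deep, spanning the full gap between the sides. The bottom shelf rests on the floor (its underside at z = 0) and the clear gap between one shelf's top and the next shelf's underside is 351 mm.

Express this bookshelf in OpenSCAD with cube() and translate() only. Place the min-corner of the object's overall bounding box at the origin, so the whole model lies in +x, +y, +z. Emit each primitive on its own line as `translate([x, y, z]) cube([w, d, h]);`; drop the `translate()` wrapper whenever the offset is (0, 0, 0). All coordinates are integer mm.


cube([22, 378, 1969]);
translate([687, 0, 0]) cube([22, 378, 1969]);
translate([22, 0, 0]) cube([665, 378, 18]);
translate([22, 0, 369]) cube([665, 378, 18]);
translate([22, 0, 738]) cube([665, 378, 18]);
translate([22, 0, 1107]) cube([665, 378, 18]);
translate([22, 0, 1476]) cube([665, 378, 18]);
translate([22, 0, 1845]) cube([665, 378, 18]);


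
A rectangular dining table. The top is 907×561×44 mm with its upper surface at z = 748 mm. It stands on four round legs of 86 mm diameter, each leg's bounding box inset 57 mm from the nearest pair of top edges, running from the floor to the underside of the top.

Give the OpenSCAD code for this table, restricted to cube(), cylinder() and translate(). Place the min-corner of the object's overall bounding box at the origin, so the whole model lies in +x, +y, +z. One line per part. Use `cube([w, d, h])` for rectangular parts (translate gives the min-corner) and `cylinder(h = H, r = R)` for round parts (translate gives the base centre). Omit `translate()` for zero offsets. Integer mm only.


translate([0, 0, 704]) cube([907, 561, 44]);
translate([100, 100, 0]) cylinder(h = 704, r = 43);
translate([807, 100, 0]) cylinder(h = 704, r = 43);
translate([100, 461, 0]) cylinder(h = 704, r = 43);
translate([807, 461, 0]) cylinder(h = 704, r = 43);


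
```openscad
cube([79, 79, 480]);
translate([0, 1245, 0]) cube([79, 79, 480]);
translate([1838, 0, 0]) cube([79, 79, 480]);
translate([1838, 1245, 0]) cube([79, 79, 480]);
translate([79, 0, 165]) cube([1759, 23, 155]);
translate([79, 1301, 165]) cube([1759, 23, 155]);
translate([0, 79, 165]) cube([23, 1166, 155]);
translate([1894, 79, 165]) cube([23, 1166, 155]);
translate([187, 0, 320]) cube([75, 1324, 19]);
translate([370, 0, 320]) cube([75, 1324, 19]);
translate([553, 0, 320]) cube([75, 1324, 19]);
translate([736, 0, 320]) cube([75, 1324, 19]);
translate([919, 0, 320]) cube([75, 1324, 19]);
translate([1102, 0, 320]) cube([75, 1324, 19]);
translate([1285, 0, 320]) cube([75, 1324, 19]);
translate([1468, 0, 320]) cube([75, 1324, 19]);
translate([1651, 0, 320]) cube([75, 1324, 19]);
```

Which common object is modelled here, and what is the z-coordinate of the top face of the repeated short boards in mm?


A bed frame. The slat-top height is 339 mm.

Four posts, four rails, and a row of slats — a bed frame. Slats sit on the rails at z = 165 + 155 = 320; with slat thickness 19, the top is 339 mm.


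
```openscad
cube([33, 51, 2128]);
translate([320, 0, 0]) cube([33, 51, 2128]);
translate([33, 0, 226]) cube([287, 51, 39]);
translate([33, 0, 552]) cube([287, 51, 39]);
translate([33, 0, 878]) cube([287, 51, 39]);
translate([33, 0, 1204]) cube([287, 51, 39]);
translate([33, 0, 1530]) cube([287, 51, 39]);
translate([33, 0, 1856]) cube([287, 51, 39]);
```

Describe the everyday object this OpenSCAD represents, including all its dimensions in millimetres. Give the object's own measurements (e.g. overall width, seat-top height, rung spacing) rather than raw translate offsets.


A straight ladder. Two 33×51 mm vertical rails, 2128 mm tall, stand 353 mm apart (outside-to-outside) with their front faces coplanar on the −y side. 6 rungs, each 51 mm deep and 39 mm tall, span between the inner faces of the rails, front faces flush with the rails. The lowest rung's underside is at z = 226 mm and rungs are spaced 326 mm apart (underside to underside).


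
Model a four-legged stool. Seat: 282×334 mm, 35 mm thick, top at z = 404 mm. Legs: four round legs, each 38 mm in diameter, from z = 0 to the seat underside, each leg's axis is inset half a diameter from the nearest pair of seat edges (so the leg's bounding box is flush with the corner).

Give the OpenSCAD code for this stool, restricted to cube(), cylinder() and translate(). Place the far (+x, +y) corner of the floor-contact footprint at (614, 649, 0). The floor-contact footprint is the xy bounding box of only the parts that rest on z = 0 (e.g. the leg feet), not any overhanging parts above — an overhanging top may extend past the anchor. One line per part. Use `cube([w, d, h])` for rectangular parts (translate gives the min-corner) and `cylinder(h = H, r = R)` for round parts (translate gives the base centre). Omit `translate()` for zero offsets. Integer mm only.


translate([332, 315, 369]) cube([282, 334, 35]);
translate([351, 334, 0]) cylinder(h = 369, r = 19);
translate([595, 334, 0]) cylinder(h = 369, r = 19);
translate([351, 630, 0]) cylinder(h = 369, r = 19);
translate([595, 630, 0]) cylinder(h = 369, r = 19);


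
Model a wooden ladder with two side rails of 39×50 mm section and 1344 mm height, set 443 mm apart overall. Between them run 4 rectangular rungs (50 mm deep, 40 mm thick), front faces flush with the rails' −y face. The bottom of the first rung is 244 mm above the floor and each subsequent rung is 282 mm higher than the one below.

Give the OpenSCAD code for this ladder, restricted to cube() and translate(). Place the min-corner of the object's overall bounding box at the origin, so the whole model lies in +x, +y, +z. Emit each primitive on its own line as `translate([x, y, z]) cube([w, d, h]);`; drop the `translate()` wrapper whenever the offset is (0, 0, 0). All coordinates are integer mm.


// rung span = 443 - 2*39 = 365
// rung[k] z = 244 + k*282
cube([39, 50, 1344]);
translate([404, 0, 0]) cube([39, 50, 1344]);
translate([39, 0, 244]) cube([365, 50, 40]);
translate([39, 0, 526]) cube([365, 50, 40]);
translate([39, 0, 808]) cube([365, 50, 40]);
translate([39, 0, 1090]) cube([365, 50, 40]);


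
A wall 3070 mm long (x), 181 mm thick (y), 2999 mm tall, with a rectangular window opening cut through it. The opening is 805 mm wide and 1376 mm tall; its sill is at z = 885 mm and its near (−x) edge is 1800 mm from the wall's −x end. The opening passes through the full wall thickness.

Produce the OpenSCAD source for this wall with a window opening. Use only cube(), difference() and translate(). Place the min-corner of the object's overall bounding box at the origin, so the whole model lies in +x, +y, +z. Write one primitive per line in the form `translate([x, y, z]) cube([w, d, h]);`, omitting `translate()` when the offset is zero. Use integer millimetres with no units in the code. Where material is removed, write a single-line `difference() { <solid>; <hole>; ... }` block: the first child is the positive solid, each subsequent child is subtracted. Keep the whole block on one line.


difference() { cube([3070, 181, 2999]); translate([1800, 0, 885]) cube([805, 181, 1376]); }


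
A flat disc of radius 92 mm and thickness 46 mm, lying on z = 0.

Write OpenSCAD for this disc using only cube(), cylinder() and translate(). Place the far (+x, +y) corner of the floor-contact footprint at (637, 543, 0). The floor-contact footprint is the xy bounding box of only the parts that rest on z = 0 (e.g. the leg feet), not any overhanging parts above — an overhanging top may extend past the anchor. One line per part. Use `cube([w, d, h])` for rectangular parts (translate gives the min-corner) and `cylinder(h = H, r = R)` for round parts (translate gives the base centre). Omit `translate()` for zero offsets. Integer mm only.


translate([545, 451, 0]) cylinder(h = 46, r = 92);


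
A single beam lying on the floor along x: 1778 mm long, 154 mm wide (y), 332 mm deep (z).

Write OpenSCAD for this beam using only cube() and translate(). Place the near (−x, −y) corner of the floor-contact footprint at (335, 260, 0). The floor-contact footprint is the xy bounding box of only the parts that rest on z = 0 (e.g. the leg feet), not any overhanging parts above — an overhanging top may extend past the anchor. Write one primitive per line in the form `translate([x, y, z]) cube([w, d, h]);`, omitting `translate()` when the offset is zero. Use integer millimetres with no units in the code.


translate([335, 260, 0]) cube([1778, 154, 332]);


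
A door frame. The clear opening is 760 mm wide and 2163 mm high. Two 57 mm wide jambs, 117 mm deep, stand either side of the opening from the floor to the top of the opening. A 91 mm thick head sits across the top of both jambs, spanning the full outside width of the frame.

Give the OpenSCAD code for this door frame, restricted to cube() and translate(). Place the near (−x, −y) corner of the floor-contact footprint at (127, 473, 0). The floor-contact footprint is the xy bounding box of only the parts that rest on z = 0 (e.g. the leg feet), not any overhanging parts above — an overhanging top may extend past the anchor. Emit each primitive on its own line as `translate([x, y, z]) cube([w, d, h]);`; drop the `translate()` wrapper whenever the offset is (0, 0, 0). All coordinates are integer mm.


translate([127, 473, 0]) cube([57, 117, 2163]);
translate([944, 473, 0]) cube([57, 117, 2163]);
translate([127, 473, 2163]) cube([874, 117, 91]);


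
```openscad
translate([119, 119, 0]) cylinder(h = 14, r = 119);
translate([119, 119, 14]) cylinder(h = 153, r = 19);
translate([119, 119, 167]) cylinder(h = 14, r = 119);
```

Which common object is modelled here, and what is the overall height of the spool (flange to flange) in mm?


A spool. The overall height is 181 mm.

Three coaxial cylinders, large–small–large — a spool. Two 14 mm flanges and a 153 mm core give 14 + 153 + 14 = 181 mm.


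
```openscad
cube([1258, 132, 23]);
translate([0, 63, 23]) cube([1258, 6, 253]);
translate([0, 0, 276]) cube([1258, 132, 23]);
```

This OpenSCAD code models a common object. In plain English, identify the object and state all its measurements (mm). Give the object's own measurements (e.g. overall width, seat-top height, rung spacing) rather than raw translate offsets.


An I-beam lying along x, 1258 mm long. Overall section height 299 mm. Two flanges 132 mm wide (y) and 23 mm thick, one on the floor and one at the top; a web 6 mm thick runs between them, centred on the flange width.


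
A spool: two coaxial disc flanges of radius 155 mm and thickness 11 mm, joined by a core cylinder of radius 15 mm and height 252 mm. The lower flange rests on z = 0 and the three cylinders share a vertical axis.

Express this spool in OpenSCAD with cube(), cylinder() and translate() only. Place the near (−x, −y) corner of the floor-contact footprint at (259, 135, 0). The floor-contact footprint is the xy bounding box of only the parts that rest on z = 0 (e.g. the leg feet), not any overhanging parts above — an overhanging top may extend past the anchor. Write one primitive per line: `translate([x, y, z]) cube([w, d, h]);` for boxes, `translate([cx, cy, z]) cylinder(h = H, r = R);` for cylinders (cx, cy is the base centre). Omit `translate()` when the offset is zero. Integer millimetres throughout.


translate([414, 290, 0]) cylinder(h = 11, r = 155);
translate([414, 290, 11]) cylinder(h = 252, r = 15);
translate([414, 290, 263]) cylinder(h = 11, r = 155);


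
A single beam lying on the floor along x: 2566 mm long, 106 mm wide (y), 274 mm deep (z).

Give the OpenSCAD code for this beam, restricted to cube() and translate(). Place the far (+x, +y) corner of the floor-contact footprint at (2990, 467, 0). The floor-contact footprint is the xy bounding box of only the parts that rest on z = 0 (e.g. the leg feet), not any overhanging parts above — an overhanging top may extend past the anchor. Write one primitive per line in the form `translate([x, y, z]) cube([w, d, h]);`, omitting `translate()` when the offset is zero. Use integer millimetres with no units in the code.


translate([424, 361, 0]) cube([2566, 106, 274]);


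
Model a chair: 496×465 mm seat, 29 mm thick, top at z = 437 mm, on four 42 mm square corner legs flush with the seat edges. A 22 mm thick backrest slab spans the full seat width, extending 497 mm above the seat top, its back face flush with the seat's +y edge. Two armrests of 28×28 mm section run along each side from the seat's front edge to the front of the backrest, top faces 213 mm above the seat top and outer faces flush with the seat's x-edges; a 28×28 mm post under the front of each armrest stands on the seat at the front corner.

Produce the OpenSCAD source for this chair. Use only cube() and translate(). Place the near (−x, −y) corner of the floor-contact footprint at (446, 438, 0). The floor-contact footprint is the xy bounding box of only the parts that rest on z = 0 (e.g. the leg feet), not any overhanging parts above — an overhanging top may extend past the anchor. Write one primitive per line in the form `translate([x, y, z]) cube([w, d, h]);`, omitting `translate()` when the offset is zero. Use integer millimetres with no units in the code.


translate([446, 438, 408]) cube([496, 465, 29]);
translate([446, 438, 0]) cube([42, 42, 408]);
translate([900, 438, 0]) cube([42, 42, 408]);
translate([446, 861, 0]) cube([42, 42, 408]);
translate([900, 861, 0]) cube([42, 42, 408]);
translate([446, 881, 437]) cube([496, 22, 497]);
translate([446, 438, 622]) cube([28, 443, 28]);
translate([914, 438, 622]) cube([28, 443, 28]);
translate([446, 438, 437]) cube([28, 28, 185]);
translate([914, 438, 437]) cube([28, 28, 185]);


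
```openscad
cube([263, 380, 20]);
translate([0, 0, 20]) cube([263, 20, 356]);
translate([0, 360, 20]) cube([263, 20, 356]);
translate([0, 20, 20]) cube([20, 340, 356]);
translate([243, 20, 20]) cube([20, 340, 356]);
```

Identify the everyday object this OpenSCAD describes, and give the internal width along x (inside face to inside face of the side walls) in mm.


An open box. The internal width is 223 mm.

A 263×380 base slab with four walls standing on it — an open box. The base is 263 mm wide and the walls are 20 mm thick, so the internal width is 263 − 2 × 20 = 223 mm.


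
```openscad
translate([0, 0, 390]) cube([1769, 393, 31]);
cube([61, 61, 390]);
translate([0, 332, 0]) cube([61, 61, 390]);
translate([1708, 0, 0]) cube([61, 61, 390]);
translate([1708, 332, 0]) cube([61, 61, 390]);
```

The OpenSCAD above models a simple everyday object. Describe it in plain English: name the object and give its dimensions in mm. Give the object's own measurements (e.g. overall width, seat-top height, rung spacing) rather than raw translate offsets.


A bench: a 1769×393 mm seat slab, 31 mm thick, top at z = 421 mm, on four 61×61 mm square legs flush with the seat corners and standing on z = 0.


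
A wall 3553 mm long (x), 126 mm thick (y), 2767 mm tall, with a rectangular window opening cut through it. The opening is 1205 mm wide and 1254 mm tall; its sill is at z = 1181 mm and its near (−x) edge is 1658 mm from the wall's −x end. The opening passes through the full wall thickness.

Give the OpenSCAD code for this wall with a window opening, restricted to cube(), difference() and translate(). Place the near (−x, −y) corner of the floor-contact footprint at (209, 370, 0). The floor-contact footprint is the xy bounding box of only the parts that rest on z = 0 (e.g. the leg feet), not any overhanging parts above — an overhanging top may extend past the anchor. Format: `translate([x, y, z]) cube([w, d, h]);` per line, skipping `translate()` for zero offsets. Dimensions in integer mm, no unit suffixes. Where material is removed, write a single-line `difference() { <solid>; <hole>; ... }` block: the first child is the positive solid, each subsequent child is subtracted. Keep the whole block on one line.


difference() { translate([209, 370, 0]) cube([3553, 126, 2767]); translate([1867, 370, 1181]) cube([1205, 126, 1254]); }


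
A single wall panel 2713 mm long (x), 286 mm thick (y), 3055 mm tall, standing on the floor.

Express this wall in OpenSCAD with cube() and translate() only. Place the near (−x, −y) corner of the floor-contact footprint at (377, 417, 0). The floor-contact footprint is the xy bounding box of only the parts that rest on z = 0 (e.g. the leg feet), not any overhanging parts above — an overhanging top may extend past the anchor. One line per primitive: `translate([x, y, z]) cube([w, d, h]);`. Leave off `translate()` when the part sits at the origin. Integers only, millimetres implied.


translate([377, 417, 0]) cube([2713, 286, 3055]);


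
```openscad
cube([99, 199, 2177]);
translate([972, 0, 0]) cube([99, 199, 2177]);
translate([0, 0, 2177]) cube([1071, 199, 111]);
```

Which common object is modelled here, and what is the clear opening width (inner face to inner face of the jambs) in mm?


A door frame. The clear opening width is 873 mm.

Two 2177 mm tall posts with a header on top — a door frame. The left jamb is 99 mm wide at x = 0; the right jamb starts at x = 972. The clear opening is 972 − 99 = 873 mm.


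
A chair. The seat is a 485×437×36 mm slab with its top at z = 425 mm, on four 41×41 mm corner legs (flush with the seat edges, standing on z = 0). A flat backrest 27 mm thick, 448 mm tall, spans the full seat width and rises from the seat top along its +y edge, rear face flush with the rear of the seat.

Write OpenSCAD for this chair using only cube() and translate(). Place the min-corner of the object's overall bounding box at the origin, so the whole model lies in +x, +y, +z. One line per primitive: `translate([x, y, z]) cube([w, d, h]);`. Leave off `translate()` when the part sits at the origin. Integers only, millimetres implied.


translate([0, 0, 389]) cube([485, 437, 36]);
cube([41, 41, 389]);
translate([444, 0, 0]) cube([41, 41, 389]);
translate([0, 396, 0]) cube([41, 41, 389]);
translate([444, 396, 0]) cube([41, 41, 389]);
translate([0, 410, 425]) cube([485, 27, 448]);


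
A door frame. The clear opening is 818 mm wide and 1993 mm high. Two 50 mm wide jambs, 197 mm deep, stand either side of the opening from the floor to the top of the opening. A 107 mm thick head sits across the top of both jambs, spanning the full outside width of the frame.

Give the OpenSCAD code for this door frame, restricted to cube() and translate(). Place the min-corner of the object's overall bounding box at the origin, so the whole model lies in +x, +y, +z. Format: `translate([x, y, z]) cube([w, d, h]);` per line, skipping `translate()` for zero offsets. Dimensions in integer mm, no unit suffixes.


cube([50, 197, 1993]);
translate([868, 0, 0]) cube([50, 197, 1993]);
translate([0, 0, 1993]) cube([918, 197, 107]);


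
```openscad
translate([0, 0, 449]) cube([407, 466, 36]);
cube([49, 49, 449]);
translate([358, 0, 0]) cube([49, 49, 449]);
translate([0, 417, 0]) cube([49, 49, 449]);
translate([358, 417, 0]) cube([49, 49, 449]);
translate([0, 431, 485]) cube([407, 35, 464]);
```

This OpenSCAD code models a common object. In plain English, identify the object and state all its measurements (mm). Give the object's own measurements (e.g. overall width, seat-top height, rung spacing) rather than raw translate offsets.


A chair. The seat is a 407×466×36 mm slab with its top at z = 485 mm, on four 49×49 mm corner legs (flush with the seat edges, standing on z = 0). A flat backrest 35 mm thick, 464 mm tall, spans the full seat width and rises from the seat top along its +y edge, rear face flush with the rear of the seat.


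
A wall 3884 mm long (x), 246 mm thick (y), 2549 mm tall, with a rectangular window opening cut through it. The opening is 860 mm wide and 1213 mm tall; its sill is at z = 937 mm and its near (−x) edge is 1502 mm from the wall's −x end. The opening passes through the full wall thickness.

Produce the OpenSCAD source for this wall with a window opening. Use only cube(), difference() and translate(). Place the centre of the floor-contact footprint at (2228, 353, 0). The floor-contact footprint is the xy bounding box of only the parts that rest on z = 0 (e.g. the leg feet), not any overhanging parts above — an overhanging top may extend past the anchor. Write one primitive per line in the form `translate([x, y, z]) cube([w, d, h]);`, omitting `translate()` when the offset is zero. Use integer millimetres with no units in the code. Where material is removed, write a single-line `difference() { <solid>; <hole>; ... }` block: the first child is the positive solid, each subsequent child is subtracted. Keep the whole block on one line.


difference() { translate([286, 230, 0]) cube([3884, 246, 2549]); translate([1788, 230, 937]) cube([860, 246, 1213]); }


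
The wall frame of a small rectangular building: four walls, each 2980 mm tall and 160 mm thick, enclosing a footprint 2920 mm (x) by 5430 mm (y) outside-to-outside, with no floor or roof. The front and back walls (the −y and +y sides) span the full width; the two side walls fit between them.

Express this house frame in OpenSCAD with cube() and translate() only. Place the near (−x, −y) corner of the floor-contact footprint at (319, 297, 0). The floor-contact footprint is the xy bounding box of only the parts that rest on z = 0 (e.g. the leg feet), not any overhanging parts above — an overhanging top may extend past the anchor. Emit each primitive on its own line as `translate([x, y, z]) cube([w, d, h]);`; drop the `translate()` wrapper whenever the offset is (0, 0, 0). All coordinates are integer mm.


translate([319, 297, 0]) cube([2920, 160, 2980]);
translate([319, 5567, 0]) cube([2920, 160, 2980]);
translate([319, 457, 0]) cube([160, 5110, 2980]);
translate([3079, 457, 0]) cube([160, 5110, 2980]);


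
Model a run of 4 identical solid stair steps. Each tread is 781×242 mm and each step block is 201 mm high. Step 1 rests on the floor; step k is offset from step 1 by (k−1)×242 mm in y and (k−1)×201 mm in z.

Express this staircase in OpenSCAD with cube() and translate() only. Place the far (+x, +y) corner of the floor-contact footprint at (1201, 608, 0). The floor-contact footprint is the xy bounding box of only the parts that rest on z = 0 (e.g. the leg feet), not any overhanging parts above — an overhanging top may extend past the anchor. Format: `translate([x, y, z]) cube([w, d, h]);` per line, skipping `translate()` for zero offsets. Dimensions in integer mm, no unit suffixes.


translate([420, 366, 0]) cube([781, 242, 201]);
translate([420, 608, 201]) cube([781, 242, 201]);
translate([420, 850, 402]) cube([781, 242, 201]);
translate([420, 1092, 603]) cube([781, 242, 201]);


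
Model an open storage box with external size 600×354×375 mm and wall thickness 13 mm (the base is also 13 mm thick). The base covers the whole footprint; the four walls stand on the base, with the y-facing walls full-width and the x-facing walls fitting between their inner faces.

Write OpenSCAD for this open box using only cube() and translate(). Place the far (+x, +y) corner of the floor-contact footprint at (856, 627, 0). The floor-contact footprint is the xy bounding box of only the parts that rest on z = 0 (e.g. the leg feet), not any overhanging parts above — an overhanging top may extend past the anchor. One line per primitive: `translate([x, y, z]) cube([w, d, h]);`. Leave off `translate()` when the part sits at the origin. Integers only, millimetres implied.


translate([256, 273, 0]) cube([600, 354, 13]);
translate([256, 273, 13]) cube([600, 13, 362]);
translate([256, 614, 13]) cube([600, 13, 362]);
translate([256, 286, 13]) cube([13, 328, 362]);
translate([843, 286, 13]) cube([13, 328, 362]);


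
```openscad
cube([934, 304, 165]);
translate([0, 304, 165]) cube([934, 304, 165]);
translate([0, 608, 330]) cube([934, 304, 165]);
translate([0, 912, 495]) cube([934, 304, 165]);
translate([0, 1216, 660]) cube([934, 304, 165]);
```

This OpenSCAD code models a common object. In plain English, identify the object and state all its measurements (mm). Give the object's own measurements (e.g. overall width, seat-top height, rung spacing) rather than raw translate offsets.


A straight staircase of 5 solid steps. Each step is 934 mm wide (x), 304 mm deep (y, the going) and 165 mm tall (the rise). The first step rests on the floor; each subsequent step sits one going further in +y and one rise higher in +z, directly behind and above the previous step with no overlap.


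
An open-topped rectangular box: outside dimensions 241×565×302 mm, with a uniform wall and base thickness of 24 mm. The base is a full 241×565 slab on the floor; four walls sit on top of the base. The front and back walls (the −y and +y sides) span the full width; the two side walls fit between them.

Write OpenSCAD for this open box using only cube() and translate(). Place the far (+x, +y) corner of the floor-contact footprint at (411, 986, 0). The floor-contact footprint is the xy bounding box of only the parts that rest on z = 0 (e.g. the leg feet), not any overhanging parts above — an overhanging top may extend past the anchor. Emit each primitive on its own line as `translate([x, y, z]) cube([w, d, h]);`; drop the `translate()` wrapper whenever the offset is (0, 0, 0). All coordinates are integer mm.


translate([170, 421, 0]) cube([241, 565, 24]);
translate([170, 421, 24]) cube([241, 24, 278]);
translate([170, 962, 24]) cube([241, 24, 278]);
translate([170, 445, 24]) cube([24, 517, 278]);
translate([387, 445, 24]) cube([24, 517, 278]);


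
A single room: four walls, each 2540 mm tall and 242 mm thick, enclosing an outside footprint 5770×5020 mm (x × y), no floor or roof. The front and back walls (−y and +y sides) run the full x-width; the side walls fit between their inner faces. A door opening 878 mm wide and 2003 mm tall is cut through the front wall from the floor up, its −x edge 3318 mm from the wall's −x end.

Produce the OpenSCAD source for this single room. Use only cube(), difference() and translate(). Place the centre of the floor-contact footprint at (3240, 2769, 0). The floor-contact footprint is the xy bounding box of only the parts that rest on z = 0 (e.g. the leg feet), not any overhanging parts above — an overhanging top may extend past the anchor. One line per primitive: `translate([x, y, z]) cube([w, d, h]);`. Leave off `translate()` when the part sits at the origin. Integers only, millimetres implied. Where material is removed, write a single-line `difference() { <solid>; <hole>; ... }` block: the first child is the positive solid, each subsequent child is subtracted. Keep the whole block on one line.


difference() { translate([355, 259, 0]) cube([5770, 242, 2540]); translate([3673, 259, 0]) cube([878, 242, 2003]); }
translate([355, 5037, 0]) cube([5770, 242, 2540]);
translate([355, 501, 0]) cube([242, 4536, 2540]);
translate([5883, 501, 0]) cube([242, 4536, 2540]);


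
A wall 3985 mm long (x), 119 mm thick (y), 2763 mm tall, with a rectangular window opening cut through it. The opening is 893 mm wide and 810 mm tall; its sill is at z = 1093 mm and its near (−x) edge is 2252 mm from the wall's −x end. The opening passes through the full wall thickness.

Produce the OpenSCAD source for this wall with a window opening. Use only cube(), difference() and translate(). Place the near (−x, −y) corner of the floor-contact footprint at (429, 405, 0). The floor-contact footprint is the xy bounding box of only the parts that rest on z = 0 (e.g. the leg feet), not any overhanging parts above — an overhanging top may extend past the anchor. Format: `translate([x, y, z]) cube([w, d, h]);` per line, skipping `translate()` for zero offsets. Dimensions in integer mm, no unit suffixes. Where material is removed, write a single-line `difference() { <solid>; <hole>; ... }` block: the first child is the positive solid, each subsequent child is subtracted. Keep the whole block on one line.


difference() { translate([429, 405, 0]) cube([3985, 119, 2763]); translate([2681, 405, 1093]) cube([893, 119, 810]); }


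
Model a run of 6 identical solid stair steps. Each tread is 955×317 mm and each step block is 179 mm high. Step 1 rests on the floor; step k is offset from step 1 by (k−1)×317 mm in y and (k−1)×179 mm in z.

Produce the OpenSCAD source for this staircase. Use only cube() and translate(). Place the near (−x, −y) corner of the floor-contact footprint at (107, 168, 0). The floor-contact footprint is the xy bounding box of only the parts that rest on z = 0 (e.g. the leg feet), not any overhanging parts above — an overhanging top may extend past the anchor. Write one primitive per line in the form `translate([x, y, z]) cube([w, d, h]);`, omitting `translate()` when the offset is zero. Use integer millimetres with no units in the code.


translate([107, 168, 0]) cube([955, 317, 179]);
translate([107, 485, 179]) cube([955, 317, 179]);
translate([107, 802, 358]) cube([955, 317, 179]);
translate([107, 1119, 537]) cube([955, 317, 179]);
translate([107, 1436, 716]) cube([955, 317, 179]);
translate([107, 1753, 895]) cube([955, 317, 179]);
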